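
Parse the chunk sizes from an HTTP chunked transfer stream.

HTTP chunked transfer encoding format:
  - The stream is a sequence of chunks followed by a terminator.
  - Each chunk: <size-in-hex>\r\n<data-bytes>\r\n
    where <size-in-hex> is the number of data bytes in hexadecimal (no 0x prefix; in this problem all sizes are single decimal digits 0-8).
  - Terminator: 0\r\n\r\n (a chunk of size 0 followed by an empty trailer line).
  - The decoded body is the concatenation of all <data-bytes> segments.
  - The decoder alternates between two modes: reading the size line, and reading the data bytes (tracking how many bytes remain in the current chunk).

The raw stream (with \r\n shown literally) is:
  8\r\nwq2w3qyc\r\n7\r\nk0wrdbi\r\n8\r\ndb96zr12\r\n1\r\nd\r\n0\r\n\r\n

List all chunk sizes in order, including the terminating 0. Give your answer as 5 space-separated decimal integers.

Chunk 1: stream[0..1]='8' size=0x8=8, data at stream[3..11]='wq2w3qyc' -> body[0..8], body so far='wq2w3qyc'
Chunk 2: stream[13..14]='7' size=0x7=7, data at stream[16..23]='k0wrdbi' -> body[8..15], body so far='wq2w3qyck0wrdbi'
Chunk 3: stream[25..26]='8' size=0x8=8, data at stream[28..36]='db96zr12' -> body[15..23], body so far='wq2w3qyck0wrdbidb96zr12'
Chunk 4: stream[38..39]='1' size=0x1=1, data at stream[41..42]='d' -> body[23..24], body so far='wq2w3qyck0wrdbidb96zr12d'
Chunk 5: stream[44..45]='0' size=0 (terminator). Final body='wq2w3qyck0wrdbidb96zr12d' (24 bytes)

Answer: 8 7 8 1 0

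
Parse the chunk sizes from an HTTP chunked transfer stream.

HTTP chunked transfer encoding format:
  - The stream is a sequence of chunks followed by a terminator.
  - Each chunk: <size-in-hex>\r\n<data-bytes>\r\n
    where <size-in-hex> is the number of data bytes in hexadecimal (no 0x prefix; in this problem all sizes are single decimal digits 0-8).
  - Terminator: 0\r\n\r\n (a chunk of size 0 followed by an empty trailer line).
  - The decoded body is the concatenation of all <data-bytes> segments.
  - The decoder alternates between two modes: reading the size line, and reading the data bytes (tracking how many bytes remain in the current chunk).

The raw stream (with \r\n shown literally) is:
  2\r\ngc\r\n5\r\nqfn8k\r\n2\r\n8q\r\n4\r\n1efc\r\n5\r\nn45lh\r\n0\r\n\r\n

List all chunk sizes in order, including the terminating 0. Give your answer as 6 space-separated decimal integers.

Answer: 2 5 2 4 5 0

Derivation:
Chunk 1: stream[0..1]='2' size=0x2=2, data at stream[3..5]='gc' -> body[0..2], body so far='gc'
Chunk 2: stream[7..8]='5' size=0x5=5, data at stream[10..15]='qfn8k' -> body[2..7], body so far='gcqfn8k'
Chunk 3: stream[17..18]='2' size=0x2=2, data at stream[20..22]='8q' -> body[7..9], body so far='gcqfn8k8q'
Chunk 4: stream[24..25]='4' size=0x4=4, data at stream[27..31]='1efc' -> body[9..13], body so far='gcqfn8k8q1efc'
Chunk 5: stream[33..34]='5' size=0x5=5, data at stream[36..41]='n45lh' -> body[13..18], body so far='gcqfn8k8q1efcn45lh'
Chunk 6: stream[43..44]='0' size=0 (terminator). Final body='gcqfn8k8q1efcn45lh' (18 bytes)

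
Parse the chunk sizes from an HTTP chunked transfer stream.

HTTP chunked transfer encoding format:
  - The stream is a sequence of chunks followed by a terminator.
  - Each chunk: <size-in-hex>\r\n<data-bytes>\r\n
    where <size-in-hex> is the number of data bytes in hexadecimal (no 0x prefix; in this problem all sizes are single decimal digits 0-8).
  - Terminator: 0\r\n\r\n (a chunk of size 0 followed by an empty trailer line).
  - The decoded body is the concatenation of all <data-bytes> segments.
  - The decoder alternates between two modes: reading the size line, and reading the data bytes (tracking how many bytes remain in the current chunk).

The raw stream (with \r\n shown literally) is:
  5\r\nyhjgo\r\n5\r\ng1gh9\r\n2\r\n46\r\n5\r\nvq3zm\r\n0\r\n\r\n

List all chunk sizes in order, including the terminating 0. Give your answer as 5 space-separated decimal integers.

Answer: 5 5 2 5 0

Derivation:
Chunk 1: stream[0..1]='5' size=0x5=5, data at stream[3..8]='yhjgo' -> body[0..5], body so far='yhjgo'
Chunk 2: stream[10..11]='5' size=0x5=5, data at stream[13..18]='g1gh9' -> body[5..10], body so far='yhjgog1gh9'
Chunk 3: stream[20..21]='2' size=0x2=2, data at stream[23..25]='46' -> body[10..12], body so far='yhjgog1gh946'
Chunk 4: stream[27..28]='5' size=0x5=5, data at stream[30..35]='vq3zm' -> body[12..17], body so far='yhjgog1gh946vq3zm'
Chunk 5: stream[37..38]='0' size=0 (terminator). Final body='yhjgog1gh946vq3zm' (17 bytes)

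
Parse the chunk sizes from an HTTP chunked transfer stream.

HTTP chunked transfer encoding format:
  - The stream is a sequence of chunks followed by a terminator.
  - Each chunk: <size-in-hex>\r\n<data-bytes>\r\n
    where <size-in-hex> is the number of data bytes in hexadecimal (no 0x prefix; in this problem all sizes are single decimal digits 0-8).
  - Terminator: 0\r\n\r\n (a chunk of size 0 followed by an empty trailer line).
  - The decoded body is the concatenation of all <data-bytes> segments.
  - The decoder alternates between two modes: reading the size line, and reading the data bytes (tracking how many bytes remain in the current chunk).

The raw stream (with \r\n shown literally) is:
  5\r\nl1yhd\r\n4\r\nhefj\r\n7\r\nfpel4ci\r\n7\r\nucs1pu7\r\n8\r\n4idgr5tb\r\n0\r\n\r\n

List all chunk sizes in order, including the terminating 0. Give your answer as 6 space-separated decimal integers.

Chunk 1: stream[0..1]='5' size=0x5=5, data at stream[3..8]='l1yhd' -> body[0..5], body so far='l1yhd'
Chunk 2: stream[10..11]='4' size=0x4=4, data at stream[13..17]='hefj' -> body[5..9], body so far='l1yhdhefj'
Chunk 3: stream[19..20]='7' size=0x7=7, data at stream[22..29]='fpel4ci' -> body[9..16], body so far='l1yhdhefjfpel4ci'
Chunk 4: stream[31..32]='7' size=0x7=7, data at stream[34..41]='ucs1pu7' -> body[16..23], body so far='l1yhdhefjfpel4ciucs1pu7'
Chunk 5: stream[43..44]='8' size=0x8=8, data at stream[46..54]='4idgr5tb' -> body[23..31], body so far='l1yhdhefjfpel4ciucs1pu74idgr5tb'
Chunk 6: stream[56..57]='0' size=0 (terminator). Final body='l1yhdhefjfpel4ciucs1pu74idgr5tb' (31 bytes)

Answer: 5 4 7 7 8 0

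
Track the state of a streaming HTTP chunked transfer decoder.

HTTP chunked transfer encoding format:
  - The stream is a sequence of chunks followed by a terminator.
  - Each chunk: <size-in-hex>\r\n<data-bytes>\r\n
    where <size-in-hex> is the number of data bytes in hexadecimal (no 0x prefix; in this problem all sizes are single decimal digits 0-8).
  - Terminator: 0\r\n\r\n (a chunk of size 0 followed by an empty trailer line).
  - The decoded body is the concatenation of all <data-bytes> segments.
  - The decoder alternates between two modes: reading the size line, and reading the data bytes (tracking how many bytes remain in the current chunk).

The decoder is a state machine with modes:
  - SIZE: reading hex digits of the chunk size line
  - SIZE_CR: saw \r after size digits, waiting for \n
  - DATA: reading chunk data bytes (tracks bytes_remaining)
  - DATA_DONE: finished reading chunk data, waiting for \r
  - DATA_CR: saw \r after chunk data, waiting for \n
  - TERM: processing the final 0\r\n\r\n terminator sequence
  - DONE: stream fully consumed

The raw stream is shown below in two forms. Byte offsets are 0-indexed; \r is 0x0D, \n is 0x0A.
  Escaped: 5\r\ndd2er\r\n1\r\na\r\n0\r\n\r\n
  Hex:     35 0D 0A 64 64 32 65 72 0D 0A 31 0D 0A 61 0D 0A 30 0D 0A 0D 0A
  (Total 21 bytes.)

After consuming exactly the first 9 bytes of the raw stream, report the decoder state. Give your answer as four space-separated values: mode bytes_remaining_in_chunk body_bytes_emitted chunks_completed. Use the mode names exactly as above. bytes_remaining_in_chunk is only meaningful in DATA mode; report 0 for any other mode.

Byte 0 = '5': mode=SIZE remaining=0 emitted=0 chunks_done=0
Byte 1 = 0x0D: mode=SIZE_CR remaining=0 emitted=0 chunks_done=0
Byte 2 = 0x0A: mode=DATA remaining=5 emitted=0 chunks_done=0
Byte 3 = 'd': mode=DATA remaining=4 emitted=1 chunks_done=0
Byte 4 = 'd': mode=DATA remaining=3 emitted=2 chunks_done=0
Byte 5 = '2': mode=DATA remaining=2 emitted=3 chunks_done=0
Byte 6 = 'e': mode=DATA remaining=1 emitted=4 chunks_done=0
Byte 7 = 'r': mode=DATA_DONE remaining=0 emitted=5 chunks_done=0
Byte 8 = 0x0D: mode=DATA_CR remaining=0 emitted=5 chunks_done=0

Answer: DATA_CR 0 5 0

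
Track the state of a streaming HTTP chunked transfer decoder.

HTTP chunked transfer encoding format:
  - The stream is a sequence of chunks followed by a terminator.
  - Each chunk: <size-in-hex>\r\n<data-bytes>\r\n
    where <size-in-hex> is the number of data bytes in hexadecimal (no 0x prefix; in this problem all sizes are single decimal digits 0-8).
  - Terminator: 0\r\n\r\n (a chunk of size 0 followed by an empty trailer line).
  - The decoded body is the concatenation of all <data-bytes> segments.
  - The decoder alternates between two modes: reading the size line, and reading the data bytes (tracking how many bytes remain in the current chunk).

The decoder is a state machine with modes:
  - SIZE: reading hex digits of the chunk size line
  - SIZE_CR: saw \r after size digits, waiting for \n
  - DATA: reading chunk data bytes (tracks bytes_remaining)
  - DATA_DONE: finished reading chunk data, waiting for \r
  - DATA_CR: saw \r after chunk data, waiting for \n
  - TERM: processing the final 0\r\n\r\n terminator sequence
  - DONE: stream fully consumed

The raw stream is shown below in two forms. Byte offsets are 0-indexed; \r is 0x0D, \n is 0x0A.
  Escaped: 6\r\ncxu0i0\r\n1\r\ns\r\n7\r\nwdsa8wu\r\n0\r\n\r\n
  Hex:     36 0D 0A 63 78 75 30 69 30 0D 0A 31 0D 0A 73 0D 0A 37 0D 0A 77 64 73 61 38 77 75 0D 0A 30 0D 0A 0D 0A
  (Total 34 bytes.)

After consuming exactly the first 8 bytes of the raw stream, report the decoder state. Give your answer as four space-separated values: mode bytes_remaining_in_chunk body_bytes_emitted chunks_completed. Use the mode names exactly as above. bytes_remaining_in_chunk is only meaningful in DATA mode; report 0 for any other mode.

Answer: DATA 1 5 0

Derivation:
Byte 0 = '6': mode=SIZE remaining=0 emitted=0 chunks_done=0
Byte 1 = 0x0D: mode=SIZE_CR remaining=0 emitted=0 chunks_done=0
Byte 2 = 0x0A: mode=DATA remaining=6 emitted=0 chunks_done=0
Byte 3 = 'c': mode=DATA remaining=5 emitted=1 chunks_done=0
Byte 4 = 'x': mode=DATA remaining=4 emitted=2 chunks_done=0
Byte 5 = 'u': mode=DATA remaining=3 emitted=3 chunks_done=0
Byte 6 = '0': mode=DATA remaining=2 emitted=4 chunks_done=0
Byte 7 = 'i': mode=DATA remaining=1 emitted=5 chunks_done=0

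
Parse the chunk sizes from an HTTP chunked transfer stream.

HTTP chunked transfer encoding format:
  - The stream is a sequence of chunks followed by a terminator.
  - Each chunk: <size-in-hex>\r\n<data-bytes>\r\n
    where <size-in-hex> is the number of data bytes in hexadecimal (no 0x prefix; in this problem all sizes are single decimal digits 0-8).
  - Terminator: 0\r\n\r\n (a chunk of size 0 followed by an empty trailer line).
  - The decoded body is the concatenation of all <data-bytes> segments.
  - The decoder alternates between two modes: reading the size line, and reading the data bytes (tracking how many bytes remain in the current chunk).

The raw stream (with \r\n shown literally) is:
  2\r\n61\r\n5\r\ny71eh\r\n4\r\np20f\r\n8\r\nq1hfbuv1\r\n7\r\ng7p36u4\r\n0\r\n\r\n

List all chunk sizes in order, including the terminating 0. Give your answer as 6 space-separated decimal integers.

Chunk 1: stream[0..1]='2' size=0x2=2, data at stream[3..5]='61' -> body[0..2], body so far='61'
Chunk 2: stream[7..8]='5' size=0x5=5, data at stream[10..15]='y71eh' -> body[2..7], body so far='61y71eh'
Chunk 3: stream[17..18]='4' size=0x4=4, data at stream[20..24]='p20f' -> body[7..11], body so far='61y71ehp20f'
Chunk 4: stream[26..27]='8' size=0x8=8, data at stream[29..37]='q1hfbuv1' -> body[11..19], body so far='61y71ehp20fq1hfbuv1'
Chunk 5: stream[39..40]='7' size=0x7=7, data at stream[42..49]='g7p36u4' -> body[19..26], body so far='61y71ehp20fq1hfbuv1g7p36u4'
Chunk 6: stream[51..52]='0' size=0 (terminator). Final body='61y71ehp20fq1hfbuv1g7p36u4' (26 bytes)

Answer: 2 5 4 8 7 0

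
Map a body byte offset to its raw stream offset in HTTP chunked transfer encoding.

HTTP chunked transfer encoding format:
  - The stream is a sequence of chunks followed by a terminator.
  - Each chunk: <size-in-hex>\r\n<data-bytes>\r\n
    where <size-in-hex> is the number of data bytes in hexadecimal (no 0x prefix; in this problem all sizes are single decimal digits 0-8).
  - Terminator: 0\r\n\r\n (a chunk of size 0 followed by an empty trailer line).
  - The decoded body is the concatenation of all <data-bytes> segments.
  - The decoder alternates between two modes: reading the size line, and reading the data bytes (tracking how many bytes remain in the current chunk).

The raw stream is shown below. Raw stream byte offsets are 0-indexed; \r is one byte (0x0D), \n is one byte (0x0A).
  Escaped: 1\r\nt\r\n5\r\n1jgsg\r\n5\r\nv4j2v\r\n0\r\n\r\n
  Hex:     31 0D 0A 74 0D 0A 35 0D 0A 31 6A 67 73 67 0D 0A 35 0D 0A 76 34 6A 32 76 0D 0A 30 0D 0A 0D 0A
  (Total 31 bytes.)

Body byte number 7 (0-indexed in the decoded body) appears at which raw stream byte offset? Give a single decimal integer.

Answer: 20

Derivation:
Chunk 1: stream[0..1]='1' size=0x1=1, data at stream[3..4]='t' -> body[0..1], body so far='t'
Chunk 2: stream[6..7]='5' size=0x5=5, data at stream[9..14]='1jgsg' -> body[1..6], body so far='t1jgsg'
Chunk 3: stream[16..17]='5' size=0x5=5, data at stream[19..24]='v4j2v' -> body[6..11], body so far='t1jgsgv4j2v'
Chunk 4: stream[26..27]='0' size=0 (terminator). Final body='t1jgsgv4j2v' (11 bytes)
Body byte 7 at stream offset 20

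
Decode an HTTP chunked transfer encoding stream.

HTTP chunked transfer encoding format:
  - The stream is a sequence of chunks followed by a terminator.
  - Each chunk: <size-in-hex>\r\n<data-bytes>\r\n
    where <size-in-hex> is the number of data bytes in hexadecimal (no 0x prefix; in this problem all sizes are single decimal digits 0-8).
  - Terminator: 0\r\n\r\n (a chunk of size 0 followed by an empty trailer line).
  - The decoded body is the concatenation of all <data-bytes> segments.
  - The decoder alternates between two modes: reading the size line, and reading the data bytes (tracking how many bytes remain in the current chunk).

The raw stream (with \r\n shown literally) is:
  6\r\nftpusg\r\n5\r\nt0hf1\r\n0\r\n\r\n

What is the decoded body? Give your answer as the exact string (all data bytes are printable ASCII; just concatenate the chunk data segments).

Answer: ftpusgt0hf1

Derivation:
Chunk 1: stream[0..1]='6' size=0x6=6, data at stream[3..9]='ftpusg' -> body[0..6], body so far='ftpusg'
Chunk 2: stream[11..12]='5' size=0x5=5, data at stream[14..19]='t0hf1' -> body[6..11], body so far='ftpusgt0hf1'
Chunk 3: stream[21..22]='0' size=0 (terminator). Final body='ftpusgt0hf1' (11 bytes)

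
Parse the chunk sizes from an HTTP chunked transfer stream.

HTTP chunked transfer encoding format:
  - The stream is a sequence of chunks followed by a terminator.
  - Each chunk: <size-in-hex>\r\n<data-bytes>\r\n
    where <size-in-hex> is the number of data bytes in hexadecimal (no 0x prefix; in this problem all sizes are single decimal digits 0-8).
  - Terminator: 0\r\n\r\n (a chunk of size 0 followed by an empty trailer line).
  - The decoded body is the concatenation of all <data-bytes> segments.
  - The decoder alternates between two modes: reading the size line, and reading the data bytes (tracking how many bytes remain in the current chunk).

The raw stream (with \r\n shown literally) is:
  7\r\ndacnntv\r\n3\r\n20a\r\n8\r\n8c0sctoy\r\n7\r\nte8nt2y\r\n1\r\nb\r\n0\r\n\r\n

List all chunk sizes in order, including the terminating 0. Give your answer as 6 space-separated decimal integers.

Answer: 7 3 8 7 1 0

Derivation:
Chunk 1: stream[0..1]='7' size=0x7=7, data at stream[3..10]='dacnntv' -> body[0..7], body so far='dacnntv'
Chunk 2: stream[12..13]='3' size=0x3=3, data at stream[15..18]='20a' -> body[7..10], body so far='dacnntv20a'
Chunk 3: stream[20..21]='8' size=0x8=8, data at stream[23..31]='8c0sctoy' -> body[10..18], body so far='dacnntv20a8c0sctoy'
Chunk 4: stream[33..34]='7' size=0x7=7, data at stream[36..43]='te8nt2y' -> body[18..25], body so far='dacnntv20a8c0sctoyte8nt2y'
Chunk 5: stream[45..46]='1' size=0x1=1, data at stream[48..49]='b' -> body[25..26], body so far='dacnntv20a8c0sctoyte8nt2yb'
Chunk 6: stream[51..52]='0' size=0 (terminator). Final body='dacnntv20a8c0sctoyte8nt2yb' (26 bytes)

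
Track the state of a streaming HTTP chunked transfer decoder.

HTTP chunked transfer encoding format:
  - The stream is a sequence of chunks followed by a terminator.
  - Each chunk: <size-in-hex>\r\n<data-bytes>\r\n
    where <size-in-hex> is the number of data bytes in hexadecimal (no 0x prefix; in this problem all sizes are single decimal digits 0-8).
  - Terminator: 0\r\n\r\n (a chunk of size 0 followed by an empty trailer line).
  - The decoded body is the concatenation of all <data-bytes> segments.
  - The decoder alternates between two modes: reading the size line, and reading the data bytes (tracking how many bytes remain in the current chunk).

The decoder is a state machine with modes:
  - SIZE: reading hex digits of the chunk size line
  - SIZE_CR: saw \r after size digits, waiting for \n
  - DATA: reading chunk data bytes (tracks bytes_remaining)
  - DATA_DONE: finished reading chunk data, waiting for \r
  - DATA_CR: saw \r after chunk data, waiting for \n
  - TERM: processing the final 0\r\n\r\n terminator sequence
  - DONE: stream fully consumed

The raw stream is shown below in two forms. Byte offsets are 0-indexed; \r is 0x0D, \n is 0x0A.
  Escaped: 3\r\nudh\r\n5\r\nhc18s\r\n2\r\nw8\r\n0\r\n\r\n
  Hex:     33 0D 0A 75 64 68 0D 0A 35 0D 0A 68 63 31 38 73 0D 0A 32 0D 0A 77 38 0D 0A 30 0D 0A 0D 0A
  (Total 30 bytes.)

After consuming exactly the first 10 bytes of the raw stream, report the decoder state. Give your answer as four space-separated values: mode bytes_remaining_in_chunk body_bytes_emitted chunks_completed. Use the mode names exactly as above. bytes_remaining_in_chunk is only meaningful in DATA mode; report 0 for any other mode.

Byte 0 = '3': mode=SIZE remaining=0 emitted=0 chunks_done=0
Byte 1 = 0x0D: mode=SIZE_CR remaining=0 emitted=0 chunks_done=0
Byte 2 = 0x0A: mode=DATA remaining=3 emitted=0 chunks_done=0
Byte 3 = 'u': mode=DATA remaining=2 emitted=1 chunks_done=0
Byte 4 = 'd': mode=DATA remaining=1 emitted=2 chunks_done=0
Byte 5 = 'h': mode=DATA_DONE remaining=0 emitted=3 chunks_done=0
Byte 6 = 0x0D: mode=DATA_CR remaining=0 emitted=3 chunks_done=0
Byte 7 = 0x0A: mode=SIZE remaining=0 emitted=3 chunks_done=1
Byte 8 = '5': mode=SIZE remaining=0 emitted=3 chunks_done=1
Byte 9 = 0x0D: mode=SIZE_CR remaining=0 emitted=3 chunks_done=1

Answer: SIZE_CR 0 3 1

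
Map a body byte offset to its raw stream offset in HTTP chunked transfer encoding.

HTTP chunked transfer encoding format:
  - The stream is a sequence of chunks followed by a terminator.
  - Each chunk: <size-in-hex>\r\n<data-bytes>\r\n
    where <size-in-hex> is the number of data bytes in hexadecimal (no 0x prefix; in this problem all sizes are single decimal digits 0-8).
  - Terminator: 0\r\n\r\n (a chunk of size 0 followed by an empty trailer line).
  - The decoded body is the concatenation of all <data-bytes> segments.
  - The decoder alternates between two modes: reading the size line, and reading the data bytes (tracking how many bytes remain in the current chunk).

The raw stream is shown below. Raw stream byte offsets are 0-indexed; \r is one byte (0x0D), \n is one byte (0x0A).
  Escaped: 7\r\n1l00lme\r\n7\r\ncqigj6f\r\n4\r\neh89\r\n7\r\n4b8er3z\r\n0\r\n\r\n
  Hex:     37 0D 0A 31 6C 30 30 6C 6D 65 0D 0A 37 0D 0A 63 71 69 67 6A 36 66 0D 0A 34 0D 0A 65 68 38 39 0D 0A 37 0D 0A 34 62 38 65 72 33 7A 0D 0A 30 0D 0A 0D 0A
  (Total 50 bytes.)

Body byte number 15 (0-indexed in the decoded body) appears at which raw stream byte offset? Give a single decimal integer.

Answer: 28

Derivation:
Chunk 1: stream[0..1]='7' size=0x7=7, data at stream[3..10]='1l00lme' -> body[0..7], body so far='1l00lme'
Chunk 2: stream[12..13]='7' size=0x7=7, data at stream[15..22]='cqigj6f' -> body[7..14], body so far='1l00lmecqigj6f'
Chunk 3: stream[24..25]='4' size=0x4=4, data at stream[27..31]='eh89' -> body[14..18], body so far='1l00lmecqigj6feh89'
Chunk 4: stream[33..34]='7' size=0x7=7, data at stream[36..43]='4b8er3z' -> body[18..25], body so far='1l00lmecqigj6feh894b8er3z'
Chunk 5: stream[45..46]='0' size=0 (terminator). Final body='1l00lmecqigj6feh894b8er3z' (25 bytes)
Body byte 15 at stream offset 28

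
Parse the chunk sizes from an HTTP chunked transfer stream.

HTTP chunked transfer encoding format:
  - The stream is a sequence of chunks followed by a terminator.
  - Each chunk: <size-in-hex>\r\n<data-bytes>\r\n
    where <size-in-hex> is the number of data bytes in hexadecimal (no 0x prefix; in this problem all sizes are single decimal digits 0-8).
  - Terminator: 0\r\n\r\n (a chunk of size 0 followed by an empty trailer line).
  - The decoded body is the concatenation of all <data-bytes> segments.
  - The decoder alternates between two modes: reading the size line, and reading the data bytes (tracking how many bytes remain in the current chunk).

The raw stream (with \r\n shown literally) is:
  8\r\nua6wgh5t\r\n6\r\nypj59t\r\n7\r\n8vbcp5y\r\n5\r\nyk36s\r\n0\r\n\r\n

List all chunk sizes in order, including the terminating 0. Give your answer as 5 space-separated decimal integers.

Answer: 8 6 7 5 0

Derivation:
Chunk 1: stream[0..1]='8' size=0x8=8, data at stream[3..11]='ua6wgh5t' -> body[0..8], body so far='ua6wgh5t'
Chunk 2: stream[13..14]='6' size=0x6=6, data at stream[16..22]='ypj59t' -> body[8..14], body so far='ua6wgh5typj59t'
Chunk 3: stream[24..25]='7' size=0x7=7, data at stream[27..34]='8vbcp5y' -> body[14..21], body so far='ua6wgh5typj59t8vbcp5y'
Chunk 4: stream[36..37]='5' size=0x5=5, data at stream[39..44]='yk36s' -> body[21..26], body so far='ua6wgh5typj59t8vbcp5yyk36s'
Chunk 5: stream[46..47]='0' size=0 (terminator). Final body='ua6wgh5typj59t8vbcp5yyk36s' (26 bytes)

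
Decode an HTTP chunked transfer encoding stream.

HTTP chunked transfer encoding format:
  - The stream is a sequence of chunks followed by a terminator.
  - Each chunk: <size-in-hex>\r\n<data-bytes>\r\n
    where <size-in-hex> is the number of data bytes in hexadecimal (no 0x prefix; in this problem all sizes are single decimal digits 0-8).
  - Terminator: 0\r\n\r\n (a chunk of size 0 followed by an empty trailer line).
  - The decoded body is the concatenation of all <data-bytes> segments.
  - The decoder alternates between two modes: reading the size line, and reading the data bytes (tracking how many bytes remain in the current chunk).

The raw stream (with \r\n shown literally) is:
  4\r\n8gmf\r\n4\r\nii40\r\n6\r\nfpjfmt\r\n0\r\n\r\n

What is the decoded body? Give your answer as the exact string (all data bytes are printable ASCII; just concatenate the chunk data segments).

Chunk 1: stream[0..1]='4' size=0x4=4, data at stream[3..7]='8gmf' -> body[0..4], body so far='8gmf'
Chunk 2: stream[9..10]='4' size=0x4=4, data at stream[12..16]='ii40' -> body[4..8], body so far='8gmfii40'
Chunk 3: stream[18..19]='6' size=0x6=6, data at stream[21..27]='fpjfmt' -> body[8..14], body so far='8gmfii40fpjfmt'
Chunk 4: stream[29..30]='0' size=0 (terminator). Final body='8gmfii40fpjfmt' (14 bytes)

Answer: 8gmfii40fpjfmt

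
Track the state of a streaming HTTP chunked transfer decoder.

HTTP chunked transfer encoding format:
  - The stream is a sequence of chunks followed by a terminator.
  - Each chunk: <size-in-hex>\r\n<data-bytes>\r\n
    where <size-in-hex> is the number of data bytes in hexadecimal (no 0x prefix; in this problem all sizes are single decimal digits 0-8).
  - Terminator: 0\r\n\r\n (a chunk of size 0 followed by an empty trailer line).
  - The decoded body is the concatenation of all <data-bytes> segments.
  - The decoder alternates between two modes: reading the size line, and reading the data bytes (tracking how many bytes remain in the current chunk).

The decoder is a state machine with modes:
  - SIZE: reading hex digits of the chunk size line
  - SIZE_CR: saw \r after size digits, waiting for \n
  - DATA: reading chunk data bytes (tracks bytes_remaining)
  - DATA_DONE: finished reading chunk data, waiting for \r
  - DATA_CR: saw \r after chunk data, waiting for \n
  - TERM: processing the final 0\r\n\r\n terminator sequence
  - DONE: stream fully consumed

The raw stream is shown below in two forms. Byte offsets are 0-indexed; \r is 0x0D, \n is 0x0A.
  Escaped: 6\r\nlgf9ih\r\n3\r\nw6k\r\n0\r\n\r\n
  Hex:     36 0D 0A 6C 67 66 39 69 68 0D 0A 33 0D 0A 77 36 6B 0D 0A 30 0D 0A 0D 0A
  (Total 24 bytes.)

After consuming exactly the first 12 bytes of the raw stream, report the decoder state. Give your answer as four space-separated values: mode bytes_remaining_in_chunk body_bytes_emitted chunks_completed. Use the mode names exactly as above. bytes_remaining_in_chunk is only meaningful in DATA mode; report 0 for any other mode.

Byte 0 = '6': mode=SIZE remaining=0 emitted=0 chunks_done=0
Byte 1 = 0x0D: mode=SIZE_CR remaining=0 emitted=0 chunks_done=0
Byte 2 = 0x0A: mode=DATA remaining=6 emitted=0 chunks_done=0
Byte 3 = 'l': mode=DATA remaining=5 emitted=1 chunks_done=0
Byte 4 = 'g': mode=DATA remaining=4 emitted=2 chunks_done=0
Byte 5 = 'f': mode=DATA remaining=3 emitted=3 chunks_done=0
Byte 6 = '9': mode=DATA remaining=2 emitted=4 chunks_done=0
Byte 7 = 'i': mode=DATA remaining=1 emitted=5 chunks_done=0
Byte 8 = 'h': mode=DATA_DONE remaining=0 emitted=6 chunks_done=0
Byte 9 = 0x0D: mode=DATA_CR remaining=0 emitted=6 chunks_done=0
Byte 10 = 0x0A: mode=SIZE remaining=0 emitted=6 chunks_done=1
Byte 11 = '3': mode=SIZE remaining=0 emitted=6 chunks_done=1

Answer: SIZE 0 6 1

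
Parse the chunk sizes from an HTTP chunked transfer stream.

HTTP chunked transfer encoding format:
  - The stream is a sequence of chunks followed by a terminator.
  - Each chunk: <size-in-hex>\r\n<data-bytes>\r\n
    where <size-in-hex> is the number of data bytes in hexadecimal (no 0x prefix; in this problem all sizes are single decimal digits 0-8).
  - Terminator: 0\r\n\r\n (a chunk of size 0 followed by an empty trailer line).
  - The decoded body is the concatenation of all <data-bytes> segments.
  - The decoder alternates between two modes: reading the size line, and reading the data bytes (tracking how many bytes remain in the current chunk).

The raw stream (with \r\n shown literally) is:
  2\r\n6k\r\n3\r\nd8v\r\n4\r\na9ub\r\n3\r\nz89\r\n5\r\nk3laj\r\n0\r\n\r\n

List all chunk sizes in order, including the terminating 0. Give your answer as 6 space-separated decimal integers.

Answer: 2 3 4 3 5 0

Derivation:
Chunk 1: stream[0..1]='2' size=0x2=2, data at stream[3..5]='6k' -> body[0..2], body so far='6k'
Chunk 2: stream[7..8]='3' size=0x3=3, data at stream[10..13]='d8v' -> body[2..5], body so far='6kd8v'
Chunk 3: stream[15..16]='4' size=0x4=4, data at stream[18..22]='a9ub' -> body[5..9], body so far='6kd8va9ub'
Chunk 4: stream[24..25]='3' size=0x3=3, data at stream[27..30]='z89' -> body[9..12], body so far='6kd8va9ubz89'
Chunk 5: stream[32..33]='5' size=0x5=5, data at stream[35..40]='k3laj' -> body[12..17], body so far='6kd8va9ubz89k3laj'
Chunk 6: stream[42..43]='0' size=0 (terminator). Final body='6kd8va9ubz89k3laj' (17 bytes)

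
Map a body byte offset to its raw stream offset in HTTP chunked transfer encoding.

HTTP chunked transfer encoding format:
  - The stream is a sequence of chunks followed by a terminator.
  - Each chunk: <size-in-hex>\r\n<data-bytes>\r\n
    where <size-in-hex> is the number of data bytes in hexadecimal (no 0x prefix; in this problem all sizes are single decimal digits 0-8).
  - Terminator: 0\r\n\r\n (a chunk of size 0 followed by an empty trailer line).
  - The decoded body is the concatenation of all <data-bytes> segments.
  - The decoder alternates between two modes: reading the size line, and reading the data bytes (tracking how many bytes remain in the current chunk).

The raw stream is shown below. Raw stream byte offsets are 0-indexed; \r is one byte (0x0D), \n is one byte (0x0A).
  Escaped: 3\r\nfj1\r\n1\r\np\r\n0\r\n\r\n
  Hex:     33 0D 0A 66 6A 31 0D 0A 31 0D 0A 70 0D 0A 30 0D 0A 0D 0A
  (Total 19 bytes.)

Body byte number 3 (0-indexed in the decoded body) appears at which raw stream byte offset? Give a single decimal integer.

Answer: 11

Derivation:
Chunk 1: stream[0..1]='3' size=0x3=3, data at stream[3..6]='fj1' -> body[0..3], body so far='fj1'
Chunk 2: stream[8..9]='1' size=0x1=1, data at stream[11..12]='p' -> body[3..4], body so far='fj1p'
Chunk 3: stream[14..15]='0' size=0 (terminator). Final body='fj1p' (4 bytes)
Body byte 3 at stream offset 11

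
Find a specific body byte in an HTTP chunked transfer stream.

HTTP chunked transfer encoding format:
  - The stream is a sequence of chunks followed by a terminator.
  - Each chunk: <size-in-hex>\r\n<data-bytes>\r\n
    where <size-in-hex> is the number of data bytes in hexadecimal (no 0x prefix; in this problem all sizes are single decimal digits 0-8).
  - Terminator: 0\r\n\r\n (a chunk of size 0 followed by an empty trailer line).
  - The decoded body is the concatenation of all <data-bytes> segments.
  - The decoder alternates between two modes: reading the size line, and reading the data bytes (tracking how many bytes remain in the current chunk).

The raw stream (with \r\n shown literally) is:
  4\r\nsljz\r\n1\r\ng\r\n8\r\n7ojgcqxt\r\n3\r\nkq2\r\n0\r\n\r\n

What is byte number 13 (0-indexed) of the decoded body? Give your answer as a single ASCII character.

Chunk 1: stream[0..1]='4' size=0x4=4, data at stream[3..7]='sljz' -> body[0..4], body so far='sljz'
Chunk 2: stream[9..10]='1' size=0x1=1, data at stream[12..13]='g' -> body[4..5], body so far='sljzg'
Chunk 3: stream[15..16]='8' size=0x8=8, data at stream[18..26]='7ojgcqxt' -> body[5..13], body so far='sljzg7ojgcqxt'
Chunk 4: stream[28..29]='3' size=0x3=3, data at stream[31..34]='kq2' -> body[13..16], body so far='sljzg7ojgcqxtkq2'
Chunk 5: stream[36..37]='0' size=0 (terminator). Final body='sljzg7ojgcqxtkq2' (16 bytes)
Body byte 13 = 'k'

Answer: k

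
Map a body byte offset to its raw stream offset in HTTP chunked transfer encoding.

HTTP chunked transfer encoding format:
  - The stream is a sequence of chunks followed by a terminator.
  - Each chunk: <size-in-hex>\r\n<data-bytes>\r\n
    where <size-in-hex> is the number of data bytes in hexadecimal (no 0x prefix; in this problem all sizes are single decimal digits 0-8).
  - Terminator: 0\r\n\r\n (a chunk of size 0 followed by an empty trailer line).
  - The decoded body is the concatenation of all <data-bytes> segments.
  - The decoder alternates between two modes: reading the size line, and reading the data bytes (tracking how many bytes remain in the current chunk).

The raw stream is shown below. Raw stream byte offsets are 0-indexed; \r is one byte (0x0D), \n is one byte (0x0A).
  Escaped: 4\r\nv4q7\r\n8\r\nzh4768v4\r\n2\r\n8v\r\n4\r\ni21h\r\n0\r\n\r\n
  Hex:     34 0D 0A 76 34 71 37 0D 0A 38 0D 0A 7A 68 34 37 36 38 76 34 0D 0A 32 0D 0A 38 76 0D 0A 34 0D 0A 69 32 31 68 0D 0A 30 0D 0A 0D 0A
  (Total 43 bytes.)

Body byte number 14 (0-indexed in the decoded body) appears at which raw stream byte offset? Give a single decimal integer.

Answer: 32

Derivation:
Chunk 1: stream[0..1]='4' size=0x4=4, data at stream[3..7]='v4q7' -> body[0..4], body so far='v4q7'
Chunk 2: stream[9..10]='8' size=0x8=8, data at stream[12..20]='zh4768v4' -> body[4..12], body so far='v4q7zh4768v4'
Chunk 3: stream[22..23]='2' size=0x2=2, data at stream[25..27]='8v' -> body[12..14], body so far='v4q7zh4768v48v'
Chunk 4: stream[29..30]='4' size=0x4=4, data at stream[32..36]='i21h' -> body[14..18], body so far='v4q7zh4768v48vi21h'
Chunk 5: stream[38..39]='0' size=0 (terminator). Final body='v4q7zh4768v48vi21h' (18 bytes)
Body byte 14 at stream offset 32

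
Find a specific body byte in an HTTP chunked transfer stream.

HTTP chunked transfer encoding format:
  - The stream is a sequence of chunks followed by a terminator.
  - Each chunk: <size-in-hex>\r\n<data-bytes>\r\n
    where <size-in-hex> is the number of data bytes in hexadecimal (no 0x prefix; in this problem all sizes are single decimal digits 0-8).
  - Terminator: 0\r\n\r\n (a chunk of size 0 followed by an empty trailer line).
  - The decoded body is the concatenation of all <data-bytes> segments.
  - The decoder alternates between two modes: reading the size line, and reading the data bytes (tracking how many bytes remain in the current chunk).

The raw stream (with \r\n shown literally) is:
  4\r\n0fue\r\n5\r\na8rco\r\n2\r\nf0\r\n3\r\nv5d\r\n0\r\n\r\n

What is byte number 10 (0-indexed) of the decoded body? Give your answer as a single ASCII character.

Answer: 0

Derivation:
Chunk 1: stream[0..1]='4' size=0x4=4, data at stream[3..7]='0fue' -> body[0..4], body so far='0fue'
Chunk 2: stream[9..10]='5' size=0x5=5, data at stream[12..17]='a8rco' -> body[4..9], body so far='0fuea8rco'
Chunk 3: stream[19..20]='2' size=0x2=2, data at stream[22..24]='f0' -> body[9..11], body so far='0fuea8rcof0'
Chunk 4: stream[26..27]='3' size=0x3=3, data at stream[29..32]='v5d' -> body[11..14], body so far='0fuea8rcof0v5d'
Chunk 5: stream[34..35]='0' size=0 (terminator). Final body='0fuea8rcof0v5d' (14 bytes)
Body byte 10 = '0'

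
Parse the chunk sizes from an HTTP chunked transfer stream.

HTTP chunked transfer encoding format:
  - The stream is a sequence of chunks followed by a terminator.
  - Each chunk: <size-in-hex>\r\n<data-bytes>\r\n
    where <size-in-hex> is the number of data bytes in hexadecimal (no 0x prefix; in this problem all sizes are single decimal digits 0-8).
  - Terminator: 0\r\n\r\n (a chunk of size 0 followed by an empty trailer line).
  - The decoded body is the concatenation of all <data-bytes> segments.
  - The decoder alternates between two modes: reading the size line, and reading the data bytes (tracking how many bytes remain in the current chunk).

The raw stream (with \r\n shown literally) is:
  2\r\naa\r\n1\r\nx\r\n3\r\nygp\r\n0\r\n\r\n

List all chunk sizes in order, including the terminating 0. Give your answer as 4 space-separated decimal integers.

Chunk 1: stream[0..1]='2' size=0x2=2, data at stream[3..5]='aa' -> body[0..2], body so far='aa'
Chunk 2: stream[7..8]='1' size=0x1=1, data at stream[10..11]='x' -> body[2..3], body so far='aax'
Chunk 3: stream[13..14]='3' size=0x3=3, data at stream[16..19]='ygp' -> body[3..6], body so far='aaxygp'
Chunk 4: stream[21..22]='0' size=0 (terminator). Final body='aaxygp' (6 bytes)

Answer: 2 1 3 0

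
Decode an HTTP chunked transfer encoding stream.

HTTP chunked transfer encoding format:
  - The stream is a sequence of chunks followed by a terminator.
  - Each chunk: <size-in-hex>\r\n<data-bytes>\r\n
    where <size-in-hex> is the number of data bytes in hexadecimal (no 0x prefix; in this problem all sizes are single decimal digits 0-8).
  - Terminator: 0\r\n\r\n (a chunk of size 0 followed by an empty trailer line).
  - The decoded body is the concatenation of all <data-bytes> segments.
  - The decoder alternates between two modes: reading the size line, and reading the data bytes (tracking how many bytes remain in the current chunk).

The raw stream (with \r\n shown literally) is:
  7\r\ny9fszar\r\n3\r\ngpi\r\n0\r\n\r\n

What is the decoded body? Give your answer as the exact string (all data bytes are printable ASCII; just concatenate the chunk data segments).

Answer: y9fszargpi

Derivation:
Chunk 1: stream[0..1]='7' size=0x7=7, data at stream[3..10]='y9fszar' -> body[0..7], body so far='y9fszar'
Chunk 2: stream[12..13]='3' size=0x3=3, data at stream[15..18]='gpi' -> body[7..10], body so far='y9fszargpi'
Chunk 3: stream[20..21]='0' size=0 (terminator). Final body='y9fszargpi' (10 bytes)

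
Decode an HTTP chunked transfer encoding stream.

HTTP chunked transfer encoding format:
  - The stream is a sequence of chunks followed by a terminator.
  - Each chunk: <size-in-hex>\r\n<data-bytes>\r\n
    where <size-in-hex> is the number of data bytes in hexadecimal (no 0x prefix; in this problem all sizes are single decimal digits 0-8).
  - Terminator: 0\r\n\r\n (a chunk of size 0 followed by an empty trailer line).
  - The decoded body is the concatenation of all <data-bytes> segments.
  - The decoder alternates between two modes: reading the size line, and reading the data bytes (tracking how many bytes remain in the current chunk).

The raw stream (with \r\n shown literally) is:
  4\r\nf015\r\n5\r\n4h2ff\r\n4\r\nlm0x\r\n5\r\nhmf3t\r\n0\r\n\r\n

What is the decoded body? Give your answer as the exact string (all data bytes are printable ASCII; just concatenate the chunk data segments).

Chunk 1: stream[0..1]='4' size=0x4=4, data at stream[3..7]='f015' -> body[0..4], body so far='f015'
Chunk 2: stream[9..10]='5' size=0x5=5, data at stream[12..17]='4h2ff' -> body[4..9], body so far='f0154h2ff'
Chunk 3: stream[19..20]='4' size=0x4=4, data at stream[22..26]='lm0x' -> body[9..13], body so far='f0154h2fflm0x'
Chunk 4: stream[28..29]='5' size=0x5=5, data at stream[31..36]='hmf3t' -> body[13..18], body so far='f0154h2fflm0xhmf3t'
Chunk 5: stream[38..39]='0' size=0 (terminator). Final body='f0154h2fflm0xhmf3t' (18 bytes)

Answer: f0154h2fflm0xhmf3t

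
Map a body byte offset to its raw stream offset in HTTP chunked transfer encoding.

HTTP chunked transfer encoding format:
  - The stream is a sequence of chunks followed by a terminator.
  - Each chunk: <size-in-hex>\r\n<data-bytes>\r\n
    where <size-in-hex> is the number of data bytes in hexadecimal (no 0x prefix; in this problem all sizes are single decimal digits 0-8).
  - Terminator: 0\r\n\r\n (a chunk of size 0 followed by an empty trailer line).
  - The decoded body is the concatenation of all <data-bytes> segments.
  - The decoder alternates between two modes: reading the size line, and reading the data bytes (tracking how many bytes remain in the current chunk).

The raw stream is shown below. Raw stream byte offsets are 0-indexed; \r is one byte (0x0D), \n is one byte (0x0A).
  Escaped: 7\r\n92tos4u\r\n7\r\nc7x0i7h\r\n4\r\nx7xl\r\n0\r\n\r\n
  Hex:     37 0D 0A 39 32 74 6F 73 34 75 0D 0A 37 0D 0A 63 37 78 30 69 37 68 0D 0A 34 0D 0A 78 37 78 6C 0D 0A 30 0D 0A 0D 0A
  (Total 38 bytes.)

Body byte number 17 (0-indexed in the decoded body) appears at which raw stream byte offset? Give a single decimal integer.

Answer: 30

Derivation:
Chunk 1: stream[0..1]='7' size=0x7=7, data at stream[3..10]='92tos4u' -> body[0..7], body so far='92tos4u'
Chunk 2: stream[12..13]='7' size=0x7=7, data at stream[15..22]='c7x0i7h' -> body[7..14], body so far='92tos4uc7x0i7h'
Chunk 3: stream[24..25]='4' size=0x4=4, data at stream[27..31]='x7xl' -> body[14..18], body so far='92tos4uc7x0i7hx7xl'
Chunk 4: stream[33..34]='0' size=0 (terminator). Final body='92tos4uc7x0i7hx7xl' (18 bytes)
Body byte 17 at stream offset 30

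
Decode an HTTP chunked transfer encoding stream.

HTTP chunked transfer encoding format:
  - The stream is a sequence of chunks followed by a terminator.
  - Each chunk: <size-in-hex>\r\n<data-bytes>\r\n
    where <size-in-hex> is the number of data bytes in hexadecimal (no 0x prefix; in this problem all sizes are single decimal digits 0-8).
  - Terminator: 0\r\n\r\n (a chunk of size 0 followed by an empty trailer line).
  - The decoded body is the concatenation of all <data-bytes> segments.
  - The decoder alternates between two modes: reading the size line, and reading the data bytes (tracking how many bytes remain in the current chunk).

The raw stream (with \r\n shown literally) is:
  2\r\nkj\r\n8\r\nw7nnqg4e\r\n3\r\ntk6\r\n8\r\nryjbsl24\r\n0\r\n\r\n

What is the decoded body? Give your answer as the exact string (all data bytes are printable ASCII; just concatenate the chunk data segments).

Answer: kjw7nnqg4etk6ryjbsl24

Derivation:
Chunk 1: stream[0..1]='2' size=0x2=2, data at stream[3..5]='kj' -> body[0..2], body so far='kj'
Chunk 2: stream[7..8]='8' size=0x8=8, data at stream[10..18]='w7nnqg4e' -> body[2..10], body so far='kjw7nnqg4e'
Chunk 3: stream[20..21]='3' size=0x3=3, data at stream[23..26]='tk6' -> body[10..13], body so far='kjw7nnqg4etk6'
Chunk 4: stream[28..29]='8' size=0x8=8, data at stream[31..39]='ryjbsl24' -> body[13..21], body so far='kjw7nnqg4etk6ryjbsl24'
Chunk 5: stream[41..42]='0' size=0 (terminator). Final body='kjw7nnqg4etk6ryjbsl24' (21 bytes)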